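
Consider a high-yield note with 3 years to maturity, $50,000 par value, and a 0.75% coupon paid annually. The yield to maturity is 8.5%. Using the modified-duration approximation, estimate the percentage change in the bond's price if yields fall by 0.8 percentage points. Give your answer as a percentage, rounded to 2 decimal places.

+2.19%

Periodic yield y = 0.085. Modified duration first:
  t   CF        PV=CF/(1+0.085)^t    t·PV
  1       375.00       345.6221       345.6221
  2       375.00       318.5457       637.0915
  3    50,375.00    39,438.9955   118,316.9864
  Σ                 40,103.1633   119,299.7000
P = 40,103.1633; D_Mac = 2.97482 yrs; D_mod = 2.97482/(1+0.085) = 2.74177 yrs.
ΔP/P ≈ -D_mod · Δy = -2.74177 × (-0.008) = +0.021934 = +2.1934%.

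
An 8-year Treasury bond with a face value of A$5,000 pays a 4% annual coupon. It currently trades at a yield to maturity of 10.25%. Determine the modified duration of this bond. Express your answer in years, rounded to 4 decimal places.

6.1084 years

Periodic yield y = 0.1025. First find Macaulay duration:
  t   CF        PV=CF/(1+0.1025)^t    t·PV
  1       200.00       181.4059       181.4059
  2       200.00       164.5405       329.0810
  3       200.00       149.2431       447.7292
  4       200.00       135.3679       541.4715
  5       200.00       122.7827       613.9133
  6       200.00       111.3675       668.2049
  7       200.00       101.0136       707.0951
  8     5,200.00     2,382.1799    19,057.4393
  Σ                  3,347.9010    22,546.3402
P = 3,347.9010; Macaulay duration = 22,546.3402 / 3,347.9010 = 6.73447 years.
Modified duration = D_Mac / (1 + y) = 6.73447 / 1.1025 = 6.10836 years.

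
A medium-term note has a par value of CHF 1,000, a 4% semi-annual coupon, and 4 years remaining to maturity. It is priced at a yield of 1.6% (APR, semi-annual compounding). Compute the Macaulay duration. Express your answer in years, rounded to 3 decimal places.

3.750 years

Periodic yield y = 0.008. Discount each cash flow and weight by its period:
  t   CF        PV=CF/(1+0.008)^t    t·PV
  1        20.00        19.8413        19.8413
  2        20.00        19.6838        39.3676
  3        20.00        19.5276        58.5827
  4        20.00        19.3726        77.4904
  5        20.00        19.2188        96.0942
  6        20.00        19.0663       114.3979
  7        20.00        18.9150       132.4050
  8     1,020.00       957.0088     7,656.0701
  Σ                  1,092.6342     8,194.2492
Price P = Σ PV = 1,092.6342.
Macaulay duration = Σ(t·PV) / P = 8,194.2492 / 1,092.6342 = 7.49954 half-year periods.
In years: 7.49954 / 2 = 3.74977 years.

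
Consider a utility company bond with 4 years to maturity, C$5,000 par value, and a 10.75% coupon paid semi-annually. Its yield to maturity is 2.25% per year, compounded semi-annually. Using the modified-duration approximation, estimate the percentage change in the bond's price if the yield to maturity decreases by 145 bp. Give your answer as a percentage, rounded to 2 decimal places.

+4.95%

Periodic yield y = 0.01125. Modified duration first:
  t   CF        PV=CF/(1+0.01125)^t    t·PV
  1       268.75       265.7602       265.7602
  2       268.75       262.8037       525.6073
  3       268.75       259.8800       779.6400
  4       268.75       256.9889     1,027.9555
  5       268.75       254.1299     1,270.6496
  6       268.75       251.3028     1,507.8166
  7       268.75       248.5071     1,739.5494
  8     5,268.75     4,817.6951    38,541.5611
  Σ                  6,617.0676    45,658.5398
P = 6,617.0676; D_Mac = 6.90012 half-year periods = 3.45006 yrs; D_mod = 3.45006/(1+0.01125) = 3.41168 yrs.
ΔP/P ≈ -D_mod · Δy = -3.41168 × (-0.0145) = +0.049469 = +4.9469%.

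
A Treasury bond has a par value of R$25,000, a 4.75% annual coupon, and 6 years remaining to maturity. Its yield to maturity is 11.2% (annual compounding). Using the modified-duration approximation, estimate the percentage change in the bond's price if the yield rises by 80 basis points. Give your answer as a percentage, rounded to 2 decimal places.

Periodic yield y = 0.112. Modified duration first:
  t   CF        PV=CF/(1+0.112)^t    t·PV
  1     1,187.50     1,067.8957     1,067.8957
  2     1,187.50       960.3378     1,920.6757
  3     1,187.50       863.6132     2,590.8395
  4     1,187.50       776.6305     3,106.5222
  5     1,187.50       698.4088     3,492.0438
  6    26,187.50    13,850.4957    83,102.9742
  Σ                 18,217.3817    95,280.9511
P = 18,217.3817; D_Mac = 5.23022 yrs; D_mod = 5.23022/(1+0.112) = 4.70344 yrs.
ΔP/P ≈ -D_mod · Δy = -4.70344 × (+0.008) = -0.037627 = -3.7627%.

-3.76%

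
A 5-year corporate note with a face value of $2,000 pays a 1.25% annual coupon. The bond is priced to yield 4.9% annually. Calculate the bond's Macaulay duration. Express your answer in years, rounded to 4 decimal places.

4.8649 years

Periodic yield y = 0.049. Discount each cash flow and weight by its year:
  t   CF        PV=CF/(1+0.049)^t    t·PV
  1        25.00        23.8322        23.8322
  2        25.00        22.7190        45.4380
  3        25.00        21.6578        64.9733
  4        25.00        20.6461        82.5844
  5     2,025.00     1,594.2176     7,971.0878
  Σ                  1,683.0726     8,187.9157
Price P = Σ PV = 1,683.0726.
Macaulay duration = Σ(t·PV) / P = 8,187.9157 / 1,683.0726 = 4.86486 years.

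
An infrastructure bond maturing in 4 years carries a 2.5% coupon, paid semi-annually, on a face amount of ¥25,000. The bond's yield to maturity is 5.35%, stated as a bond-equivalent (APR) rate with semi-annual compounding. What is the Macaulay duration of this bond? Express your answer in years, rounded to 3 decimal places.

Periodic yield y = 0.02675. Discount each cash flow and weight by its period:
  t   CF        PV=CF/(1+0.02675)^t    t·PV
  1       312.50       304.3584       304.3584
  2       312.50       296.4289       592.8579
  3       312.50       288.7061       866.1182
  4       312.50       281.1844     1,124.7375
  5       312.50       273.8587     1,369.2933
  6       312.50       266.7238     1,600.3427
  7       312.50       259.7748     1,818.4237
  8    25,312.50    20,493.5572   163,948.4576
  Σ                 22,464.5922   171,624.5892
Price P = Σ PV = 22,464.5922.
Macaulay duration = Σ(t·PV) / P = 171,624.5892 / 22,464.5922 = 7.63978 half-year periods.
In years: 7.63978 / 2 = 3.81989 years.

3.820 years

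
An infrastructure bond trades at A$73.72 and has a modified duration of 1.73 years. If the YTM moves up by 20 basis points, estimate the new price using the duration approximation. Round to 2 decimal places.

Duration approximation: ΔP/P ≈ -D_mod · Δy = -1.73 × (+0.002) = -0.003460.
New price ≈ 73.72 × (1 - 0.003460) = 73.4649288.

A$73.46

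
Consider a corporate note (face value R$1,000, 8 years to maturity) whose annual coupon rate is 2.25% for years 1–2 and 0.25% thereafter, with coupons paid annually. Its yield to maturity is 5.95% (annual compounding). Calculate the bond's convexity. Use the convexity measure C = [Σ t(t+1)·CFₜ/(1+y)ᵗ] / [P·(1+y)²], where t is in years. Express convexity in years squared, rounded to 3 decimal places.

With y = 0.0595:
  t   CF        PV=CF/(1+0.0595)^t    t·PV        t(t+1)·PV
  1        22.50        21.2364        21.2364          42.4729
  2        22.50        20.0438        40.0876         120.2629
  3         2.50         2.1020         6.3061          25.2243
  4         2.50         1.9840         7.9359          39.6795
  5         2.50         1.8726         9.3628          56.1767
  6         2.50         1.7674        10.6044          74.2307
  7         2.50         1.6681        11.6770          93.4160
  8     1,002.50       631.3595     5,050.8757      45,457.8812
  Σ                    682.0338     5,158.0859      45,909.3442
P = 682.0338.
Convexity = Σ t(t+1)·PV / [P·(1+y)²] = 45,909.3442 / (682.0338 × 1.122540) = 59.96437.

59.964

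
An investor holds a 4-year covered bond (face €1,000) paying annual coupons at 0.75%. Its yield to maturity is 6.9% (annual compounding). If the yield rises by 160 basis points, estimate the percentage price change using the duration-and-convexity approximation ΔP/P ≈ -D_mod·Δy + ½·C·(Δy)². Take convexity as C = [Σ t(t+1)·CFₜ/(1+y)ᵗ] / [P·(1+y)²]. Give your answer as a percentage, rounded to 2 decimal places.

-5.69%

With y = 0.069:
  t   CF        PV=CF/(1+0.069)^t    t·PV        t(t+1)·PV
  1         7.50         7.0159         7.0159          14.0318
  2         7.50         6.5631        13.1261          39.3783
  3         7.50         6.1394        18.4183          73.6732
  4     1,007.50       771.4970     3,085.9879      15,429.9397
  Σ                    791.2154     3,124.5482      15,557.0230
P = 791.2154; D_Mac = 3.94905 yrs; D_mod = 3.69415 yrs; C = 17.20586.
Duration effect: -3.69415 × (+0.016) = -0.059106
Convexity effect: 0.5 × 17.20586 × (0.016)² = +0.0022023
ΔP/P ≈ -0.059106 + 0.0022023 = -0.056904 = -5.6904%.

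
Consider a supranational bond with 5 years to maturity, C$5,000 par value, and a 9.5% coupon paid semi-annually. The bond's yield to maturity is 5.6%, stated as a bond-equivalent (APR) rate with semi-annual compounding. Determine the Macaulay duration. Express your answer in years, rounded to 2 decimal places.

Periodic yield y = 0.028. Discount each cash flow and weight by its period:
  t   CF        PV=CF/(1+0.028)^t    t·PV
  1       237.50       231.0311       231.0311
  2       237.50       224.7385       449.4769
  3       237.50       218.6172       655.8515
  4       237.50       212.6626       850.6505
  5       237.50       206.8703     1,034.3513
  6       237.50       201.2357     1,207.4139
  7       237.50       195.7545     1,370.2817
  8       237.50       190.4227     1,523.3815
  9       237.50       185.2361     1,667.1247
  10    5,237.50     3,973.6800    39,736.7999
  Σ                  5,840.2486    48,726.3630
Price P = Σ PV = 5,840.2486.
Macaulay duration = Σ(t·PV) / P = 48,726.3630 / 5,840.2486 = 8.34320 half-year periods.
In years: 8.34320 / 2 = 4.17160 years.

4.17 years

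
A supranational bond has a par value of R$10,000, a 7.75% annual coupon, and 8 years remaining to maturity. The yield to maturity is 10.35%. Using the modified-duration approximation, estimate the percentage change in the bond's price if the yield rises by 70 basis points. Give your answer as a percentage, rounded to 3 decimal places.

-3.871%

Periodic yield y = 0.1035. Modified duration first:
  t   CF        PV=CF/(1+0.1035)^t    t·PV
  1       775.00       702.3108       702.3108
  2       775.00       636.4394     1,272.8787
  3       775.00       576.7461     1,730.2384
  4       775.00       522.6517     2,090.6067
  5       775.00       473.6309     2,368.1544
  6       775.00       429.2079     2,575.2472
  7       775.00       388.9514     2,722.6598
  8    10,775.00     4,900.4795    39,203.8362
  Σ                  8,630.4177    52,665.9323
P = 8,630.4177; D_Mac = 6.10236 yrs; D_mod = 6.10236/(1+0.1035) = 5.53001 yrs.
ΔP/P ≈ -D_mod · Δy = -5.53001 × (+0.007) = -0.038710 = -3.8710%.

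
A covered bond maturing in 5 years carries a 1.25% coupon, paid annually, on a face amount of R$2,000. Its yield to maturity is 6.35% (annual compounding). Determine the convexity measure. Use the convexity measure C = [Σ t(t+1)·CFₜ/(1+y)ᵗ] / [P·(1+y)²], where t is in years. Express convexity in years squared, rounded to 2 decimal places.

With y = 0.0635:
  t   CF        PV=CF/(1+0.0635)^t    t·PV        t(t+1)·PV
  1        25.00        23.5073        23.5073          47.0146
  2        25.00        22.1037        44.2074         132.6222
  3        25.00        20.7839        62.3518         249.4071
  4        25.00        19.5429        78.1718         390.8589
  5     2,025.00     1,488.4613     7,442.3067      44,653.8399
  Σ                  1,574.3992     7,650.5449      45,473.7427
P = 1,574.3992.
Convexity = Σ t(t+1)·PV / [P·(1+y)²] = 45,473.7427 / (1,574.3992 × 1.131032) = 25.53706.

25.54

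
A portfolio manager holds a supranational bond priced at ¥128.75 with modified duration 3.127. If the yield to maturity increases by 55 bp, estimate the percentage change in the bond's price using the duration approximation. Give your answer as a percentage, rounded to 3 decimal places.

Duration approximation: ΔP/P ≈ -D_mod · Δy = -3.127 × (+0.0055) = -0.0171985.
As a percentage: -1.71985%.

-1.720%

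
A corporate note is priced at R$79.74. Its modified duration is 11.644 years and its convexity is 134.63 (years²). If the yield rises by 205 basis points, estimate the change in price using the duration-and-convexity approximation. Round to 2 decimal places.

-R$16.78

Duration effect: -D_mod·Δy = -11.644 × (+0.0205) = -0.238702
Convexity effect: ½·C·(Δy)² = 0.5 × 134.63 × (0.0205)² = +0.02828912875
ΔP/P ≈ -0.238702 + 0.02828912875 = -0.21041287125
ΔP ≈ 79.74 × (-0.21041287125) = -16.778322353475.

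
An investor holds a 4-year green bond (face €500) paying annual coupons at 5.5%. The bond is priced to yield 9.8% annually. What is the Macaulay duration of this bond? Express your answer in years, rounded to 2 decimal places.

3.67 years

Periodic yield y = 0.098. Discount each cash flow and weight by its year:
  t   CF        PV=CF/(1+0.098)^t    t·PV
  1        27.50        25.0455        25.0455
  2        27.50        22.8101        45.6203
  3        27.50        20.7743        62.3228
  4       527.50       362.9218     1,451.6874
  Σ                    431.5518     1,584.6760
Price P = Σ PV = 431.5518.
Macaulay duration = Σ(t·PV) / P = 1,584.6760 / 431.5518 = 3.67204 years.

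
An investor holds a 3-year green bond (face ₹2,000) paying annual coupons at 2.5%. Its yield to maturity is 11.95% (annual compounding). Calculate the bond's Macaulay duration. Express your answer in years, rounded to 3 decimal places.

2.916 years

Periodic yield y = 0.1195. Discount each cash flow and weight by its year:
  t   CF        PV=CF/(1+0.1195)^t    t·PV
  1        50.00        44.6628        44.6628
  2        50.00        39.8953        79.7906
  3     2,050.00     1,461.1055     4,383.3164
  Σ                  1,545.6636     4,507.7698
Price P = Σ PV = 1,545.6636.
Macaulay duration = Σ(t·PV) / P = 4,507.7698 / 1,545.6636 = 2.91640 years.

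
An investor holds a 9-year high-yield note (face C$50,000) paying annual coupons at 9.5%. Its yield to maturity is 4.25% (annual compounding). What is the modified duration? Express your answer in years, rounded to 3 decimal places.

6.566 years

Periodic yield y = 0.0425. First find Macaulay duration:
  t   CF        PV=CF/(1+0.0425)^t    t·PV
  1     4,750.00     4,556.3549     4,556.3549
  2     4,750.00     4,370.6042     8,741.2085
  3     4,750.00     4,192.4261    12,577.2784
  4     4,750.00     4,021.5119    16,086.0475
  5     4,750.00     3,857.5653    19,287.8267
  6     4,750.00     3,700.3025    22,201.8149
  7     4,750.00     3,549.4508    24,846.1558
  8     4,750.00     3,404.7490    27,237.9920
  9    54,750.00    37,644.3282   338,798.9535
  Σ                 69,297.2930   474,333.6321
P = 69,297.2930; Macaulay duration = 474,333.6321 / 69,297.2930 = 6.84491 years.
Modified duration = D_Mac / (1 + y) = 6.84491 / 1.0425 = 6.56586 years.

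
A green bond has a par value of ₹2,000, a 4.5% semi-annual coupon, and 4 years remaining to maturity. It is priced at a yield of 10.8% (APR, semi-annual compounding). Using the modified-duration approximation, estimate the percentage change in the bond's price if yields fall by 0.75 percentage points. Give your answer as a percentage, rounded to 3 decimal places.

Periodic yield y = 0.054. Modified duration first:
  t   CF        PV=CF/(1+0.054)^t    t·PV
  1        45.00        42.6945        42.6945
  2        45.00        40.5071        81.0142
  3        45.00        38.4318       115.2954
  4        45.00        36.4628       145.8512
  5        45.00        34.5947       172.9735
  6        45.00        32.8223       196.9337
  7        45.00        31.1407       217.9848
  8     2,045.00     1,342.6673    10,741.3387
  Σ                  1,599.3212    11,714.0861
P = 1,599.3212; D_Mac = 7.32441 half-year periods = 3.66221 yrs; D_mod = 3.66221/(1+0.054) = 3.47458 yrs.
ΔP/P ≈ -D_mod · Δy = -3.47458 × (-0.0075) = +0.026059 = +2.6059%.

+2.606%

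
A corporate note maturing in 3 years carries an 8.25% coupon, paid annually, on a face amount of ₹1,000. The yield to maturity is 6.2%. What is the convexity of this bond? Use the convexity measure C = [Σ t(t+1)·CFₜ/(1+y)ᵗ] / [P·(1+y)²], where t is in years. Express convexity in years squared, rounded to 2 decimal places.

With y = 0.062:
  t   CF        PV=CF/(1+0.062)^t    t·PV        t(t+1)·PV
  1        82.50        77.6836        77.6836         155.3672
  2        82.50        73.1484       146.2968         438.8905
  3     1,082.50       903.7626     2,711.2877      10,845.1509
  Σ                  1,054.5946     2,935.2682      11,439.4087
P = 1,054.5946.
Convexity = Σ t(t+1)·PV / [P·(1+y)²] = 11,439.4087 / (1,054.5946 × 1.127844) = 9.61765.

9.62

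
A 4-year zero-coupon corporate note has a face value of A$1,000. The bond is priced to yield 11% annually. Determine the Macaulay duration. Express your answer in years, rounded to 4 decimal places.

A zero-coupon bond has a single cash flow at maturity, so its Macaulay duration equals its maturity: 4 years.

4.0000 years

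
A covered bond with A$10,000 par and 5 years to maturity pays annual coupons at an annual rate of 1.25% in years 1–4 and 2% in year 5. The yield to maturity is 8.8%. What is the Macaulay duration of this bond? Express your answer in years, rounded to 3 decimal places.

4.851 years

Periodic yield y = 0.088. Discount each cash flow and weight by its year:
  t   CF        PV=CF/(1+0.088)^t    t·PV
  1       125.00       114.8897       114.8897
  2       125.00       105.5972       211.1943
  3       125.00        97.0562       291.1686
  4       125.00        89.2061       356.8243
  5    10,200.00     6,690.4556    33,452.2782
  Σ                  7,097.2048    34,426.3551
Price P = Σ PV = 7,097.2048.
Macaulay duration = Σ(t·PV) / P = 34,426.3551 / 7,097.2048 = 4.85069 years.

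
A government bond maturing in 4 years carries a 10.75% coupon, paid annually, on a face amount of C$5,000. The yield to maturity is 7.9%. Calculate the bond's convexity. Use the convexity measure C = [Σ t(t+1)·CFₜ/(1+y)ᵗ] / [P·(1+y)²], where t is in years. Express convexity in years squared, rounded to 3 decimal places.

14.220

With y = 0.079:
  t   CF        PV=CF/(1+0.079)^t    t·PV        t(t+1)·PV
  1       537.50       498.1464       498.1464         996.2929
  2       537.50       461.6742       923.3483       2,770.0450
  3       537.50       427.8723     1,283.6168       5,134.4672
  4     5,537.50     4,085.3377    16,341.3508      81,706.7538
  Σ                  5,473.0306    19,046.4623      90,607.5588
P = 5,473.0306.
Convexity = Σ t(t+1)·PV / [P·(1+y)²] = 90,607.5588 / (5,473.0306 × 1.164241) = 14.21981.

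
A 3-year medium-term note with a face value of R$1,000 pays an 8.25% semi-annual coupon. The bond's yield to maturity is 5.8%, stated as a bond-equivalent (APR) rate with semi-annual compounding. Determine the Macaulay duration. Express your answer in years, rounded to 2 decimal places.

Periodic yield y = 0.029. Discount each cash flow and weight by its period:
  t   CF        PV=CF/(1+0.029)^t    t·PV
  1        41.25        40.0875        40.0875
  2        41.25        38.9577        77.9154
  3        41.25        37.8598       113.5793
  4        41.25        36.7928       147.1711
  5        41.25        35.7558       178.7792
  6     1,041.25       877.1276     5,262.7655
  Σ                  1,066.5811     5,820.2979
Price P = Σ PV = 1,066.5811.
Macaulay duration = Σ(t·PV) / P = 5,820.2979 / 1,066.5811 = 5.45697 half-year periods.
In years: 5.45697 / 2 = 2.72848 years.

2.73 years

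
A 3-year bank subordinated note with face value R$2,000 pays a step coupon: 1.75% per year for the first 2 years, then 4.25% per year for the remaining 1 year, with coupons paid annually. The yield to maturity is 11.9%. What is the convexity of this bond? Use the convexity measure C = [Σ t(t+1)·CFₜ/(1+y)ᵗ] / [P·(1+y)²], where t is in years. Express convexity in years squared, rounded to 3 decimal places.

9.335

With y = 0.119:
  t   CF        PV=CF/(1+0.119)^t    t·PV        t(t+1)·PV
  1        35.00        31.2779        31.2779          62.5559
  2        35.00        27.9517        55.9034         167.7101
  3     2,085.00     1,488.0441     4,464.1323      17,856.5291
  Σ                  1,547.2737     4,551.3136      18,086.7950
P = 1,547.2737.
Convexity = Σ t(t+1)·PV / [P·(1+y)²] = 18,086.7950 / (1,547.2737 × 1.252161) = 9.33543.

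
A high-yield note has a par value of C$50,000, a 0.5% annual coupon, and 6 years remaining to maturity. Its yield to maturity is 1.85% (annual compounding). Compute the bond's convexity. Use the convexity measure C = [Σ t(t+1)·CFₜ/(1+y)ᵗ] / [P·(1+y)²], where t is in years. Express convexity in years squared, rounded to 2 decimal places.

39.79

With y = 0.0185:
  t   CF        PV=CF/(1+0.0185)^t    t·PV        t(t+1)·PV
  1       250.00       245.4590       245.4590         490.9180
  2       250.00       241.0005       482.0010       1,446.0030
  3       250.00       236.6230       709.8689       2,839.4757
  4       250.00       232.3250       929.2998       4,646.4992
  5       250.00       228.1050     1,140.5251       6,843.1506
  6    50,250.00    45,016.3072   270,097.8433   1,890,684.9033
  Σ                 46,199.8197   273,604.9972   1,906,950.9498
P = 46,199.8197.
Convexity = Σ t(t+1)·PV / [P·(1+y)²] = 1,906,950.9498 / (46,199.8197 × 1.037342) = 39.79030.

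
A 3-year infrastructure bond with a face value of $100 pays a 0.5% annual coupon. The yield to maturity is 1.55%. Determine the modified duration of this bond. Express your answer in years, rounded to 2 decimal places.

Periodic yield y = 0.0155. First find Macaulay duration:
  t   CF        PV=CF/(1+0.0155)^t    t·PV
  1         0.50         0.4924         0.4924
  2         0.50         0.4849         0.9697
  3       100.50        95.9680       287.9039
  Σ                     96.9452       289.3660
P = 96.9452; Macaulay duration = 289.3660 / 96.9452 = 2.98484 years.
Modified duration = D_Mac / (1 + y) = 2.98484 / 1.0155 = 2.93928 years.

2.94 years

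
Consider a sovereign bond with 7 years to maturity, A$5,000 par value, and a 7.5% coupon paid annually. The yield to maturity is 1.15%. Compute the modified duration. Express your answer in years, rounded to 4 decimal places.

Periodic yield y = 0.0115. First find Macaulay duration:
  t   CF        PV=CF/(1+0.0115)^t    t·PV
  1       375.00       370.7365       370.7365
  2       375.00       366.5215       733.0431
  3       375.00       362.3545     1,087.0634
  4       375.00       358.2348     1,432.9390
  5       375.00       354.1619     1,770.8095
  6       375.00       350.1353     2,100.8120
  7     5,375.00     4,961.5487    34,730.8409
  Σ                  7,123.6932    42,226.2444
P = 7,123.6932; Macaulay duration = 42,226.2444 / 7,123.6932 = 5.92758 years.
Modified duration = D_Mac / (1 + y) = 5.92758 / 1.0115 = 5.86019 years.

5.8602 years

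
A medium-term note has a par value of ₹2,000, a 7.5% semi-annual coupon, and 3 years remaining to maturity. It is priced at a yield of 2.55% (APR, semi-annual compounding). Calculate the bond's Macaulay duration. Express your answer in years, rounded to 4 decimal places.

Periodic yield y = 0.01275. Discount each cash flow and weight by its period:
  t   CF        PV=CF/(1+0.01275)^t    t·PV
  1        75.00        74.0558        74.0558
  2        75.00        73.1235       146.2469
  3        75.00        72.2029       216.6086
  4        75.00        71.2939       285.1755
  5        75.00        70.3963       351.9816
  6     2,075.00     1,923.1121    11,538.6723
  Σ                  2,284.1844    12,612.7408
Price P = Σ PV = 2,284.1844.
Macaulay duration = Σ(t·PV) / P = 12,612.7408 / 2,284.1844 = 5.52177 half-year periods.
In years: 5.52177 / 2 = 2.76088 years.

2.7609 years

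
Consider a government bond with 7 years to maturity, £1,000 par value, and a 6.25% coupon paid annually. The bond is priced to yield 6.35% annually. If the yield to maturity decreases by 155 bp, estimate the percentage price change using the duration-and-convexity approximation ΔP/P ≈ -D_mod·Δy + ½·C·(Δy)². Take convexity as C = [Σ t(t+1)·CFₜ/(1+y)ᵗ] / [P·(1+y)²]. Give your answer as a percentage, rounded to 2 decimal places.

With y = 0.0635:
  t   CF        PV=CF/(1+0.0635)^t    t·PV        t(t+1)·PV
  1        62.50        58.7682        58.7682         117.5364
  2        62.50        55.2593       110.5185         331.5555
  3        62.50        51.9598       155.8794         623.5177
  4        62.50        48.8574       195.4295         977.1473
  5        62.50        45.9402       229.7008       1,378.2049
  6        62.50        43.1971       259.1829       1,814.2801
  7     1,062.50       690.5044     4,833.5311      38,668.2490
  Σ                    994.4864     5,843.0104      43,910.4910
P = 994.4864; D_Mac = 5.87541 yrs; D_mod = 5.52459 yrs; C = 39.03862.
Duration effect: -5.52459 × (-0.0155) = +0.085631
Convexity effect: 0.5 × 39.03862 × (-0.0155)² = +0.0046895
ΔP/P ≈ +0.085631 + 0.0046895 = +0.090321 = +9.0321%.

+9.03%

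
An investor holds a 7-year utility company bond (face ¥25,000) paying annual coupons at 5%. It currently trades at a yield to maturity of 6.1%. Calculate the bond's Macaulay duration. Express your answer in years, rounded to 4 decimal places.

6.0413 years

Periodic yield y = 0.061. Discount each cash flow and weight by its year:
  t   CF        PV=CF/(1+0.061)^t    t·PV
  1     1,250.00     1,178.1338     1,178.1338
  2     1,250.00     1,110.3995     2,220.7989
  3     1,250.00     1,046.5593     3,139.6780
  4     1,250.00       986.3896     3,945.5583
  5     1,250.00       929.6792     4,648.3958
  6     1,250.00       876.2292     5,257.3751
  7    26,250.00    17,342.8960   121,400.2722
  Σ                 23,470.2866   141,790.2122
Price P = Σ PV = 23,470.2866.
Macaulay duration = Σ(t·PV) / P = 141,790.2122 / 23,470.2866 = 6.04126 years.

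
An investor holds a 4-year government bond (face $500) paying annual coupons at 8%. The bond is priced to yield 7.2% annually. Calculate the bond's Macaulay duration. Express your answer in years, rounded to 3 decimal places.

3.583 years

Periodic yield y = 0.072. Discount each cash flow and weight by its year:
  t   CF        PV=CF/(1+0.072)^t    t·PV
  1        40.00        37.3134        37.3134
  2        40.00        34.8073        69.6146
  3        40.00        32.4695        97.4085
  4       540.00       408.8977     1,635.5906
  Σ                    513.4879     1,839.9272
Price P = Σ PV = 513.4879.
Macaulay duration = Σ(t·PV) / P = 1,839.9272 / 513.4879 = 3.58319 years.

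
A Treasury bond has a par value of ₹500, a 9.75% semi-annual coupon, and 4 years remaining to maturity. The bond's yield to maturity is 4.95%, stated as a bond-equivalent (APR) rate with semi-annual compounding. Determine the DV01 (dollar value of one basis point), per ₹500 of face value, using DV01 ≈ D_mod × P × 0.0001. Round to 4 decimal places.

Periodic yield y = 0.02475.
  t   CF        PV=CF/(1+0.02475)^t    t·PV
  1       24.375        23.7863        23.7863
  2       24.375        23.2118        46.4236
  3       24.375        22.6512        67.9535
  4       24.375        22.1041        88.4164
  5       24.375        21.5702       107.8512
  6       24.375        21.0493       126.2956
  7       24.375        20.5409       143.7862
  8      524.375       431.2197     3,449.7574
  Σ                    586.1334     4,054.2702
P = 586.1334; D_Mac = 6.91697 half-year periods = 3.45849 yrs; D_mod = 3.37496 yrs.
DV01 ≈ 3.37496 × 586.1334 × 0.0001 = 0.197818.

₹0.1978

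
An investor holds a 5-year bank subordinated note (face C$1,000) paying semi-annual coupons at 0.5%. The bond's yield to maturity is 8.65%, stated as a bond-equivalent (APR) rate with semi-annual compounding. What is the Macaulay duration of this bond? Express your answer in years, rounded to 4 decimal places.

Periodic yield y = 0.04325. Discount each cash flow and weight by its period:
  t   CF        PV=CF/(1+0.04325)^t    t·PV
  1         2.50         2.3964         2.3964
  2         2.50         2.2970         4.5940
  3         2.50         2.2018         6.6054
  4         2.50         2.1105         8.4420
  5         2.50         2.0230        10.1151
  6         2.50         1.9391        11.6349
  7         2.50         1.8588        13.0113
  8         2.50         1.7817        14.2535
  9         2.50         1.7078        15.3705
  10    1,002.50       656.4482     6,564.4818
  Σ                    674.7643     6,650.9047
Price P = Σ PV = 674.7643.
Macaulay duration = Σ(t·PV) / P = 6,650.9047 / 674.7643 = 9.85663 half-year periods.
In years: 9.85663 / 2 = 4.92832 years.

4.9283 years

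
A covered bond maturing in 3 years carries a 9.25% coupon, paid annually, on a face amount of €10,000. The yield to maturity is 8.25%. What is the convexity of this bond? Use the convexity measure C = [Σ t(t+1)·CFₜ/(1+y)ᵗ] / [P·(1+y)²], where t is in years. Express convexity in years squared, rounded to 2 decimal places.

9.14

With y = 0.0825:
  t   CF        PV=CF/(1+0.0825)^t    t·PV        t(t+1)·PV
  1       925.00       854.5035       854.5035       1,709.0069
  2       925.00       789.3796     1,578.7593       4,736.2779
  3    10,925.00     8,612.6685    25,838.0054     103,352.0217
  Σ                 10,256.5516    28,271.2682     109,797.3065
P = 10,256.5516.
Convexity = Σ t(t+1)·PV / [P·(1+y)²] = 109,797.3065 / (10,256.5516 × 1.171806) = 9.13555.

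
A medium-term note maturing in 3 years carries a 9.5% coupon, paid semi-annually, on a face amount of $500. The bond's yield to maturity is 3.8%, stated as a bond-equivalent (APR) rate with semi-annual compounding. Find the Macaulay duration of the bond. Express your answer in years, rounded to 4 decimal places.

2.7060 years

Periodic yield y = 0.019. Discount each cash flow and weight by its period:
  t   CF        PV=CF/(1+0.019)^t    t·PV
  1        23.75        23.3072        23.3072
  2        23.75        22.8726        45.7452
  3        23.75        22.4461        67.3383
  4        23.75        22.0276        88.1103
  5        23.75        21.6169       108.0843
  6       523.75       467.8202     2,806.9210
  Σ                    580.0905     3,139.5063
Price P = Σ PV = 580.0905.
Macaulay duration = Σ(t·PV) / P = 3,139.5063 / 580.0905 = 5.41210 half-year periods.
In years: 5.41210 / 2 = 2.70605 years.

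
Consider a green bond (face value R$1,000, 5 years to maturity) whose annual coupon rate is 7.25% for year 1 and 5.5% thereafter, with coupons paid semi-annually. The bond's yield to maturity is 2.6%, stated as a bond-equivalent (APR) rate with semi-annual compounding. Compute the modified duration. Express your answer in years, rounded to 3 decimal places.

4.368 years

Periodic yield y = 0.013. First find Macaulay duration:
  t   CF        PV=CF/(1+0.013)^t    t·PV
  1        36.25        35.7848        35.7848
  2        36.25        35.3256        70.6511
  3        27.50        26.4548        79.3644
  4        27.50        26.1153       104.4612
  5        27.50        25.7802       128.9008
  6        27.50        25.4493       152.6959
  7        27.50        25.1227       175.8590
  8        27.50        24.8003       198.4025
  9        27.50        24.4820       220.3384
  10    1,027.50       902.9992     9,029.9922
  Σ                  1,152.3142    10,196.4502
P = 1,152.3142; Macaulay duration = 10,196.4502 / 1,152.3142 = 8.84867 half-year periods = 4.42434 years.
Modified duration = D_Mac / (1 + y) = 4.42434 / 1.013 = 4.36756 years.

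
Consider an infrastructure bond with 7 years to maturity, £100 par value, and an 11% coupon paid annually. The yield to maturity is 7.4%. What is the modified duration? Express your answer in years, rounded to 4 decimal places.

5.0170 years

Periodic yield y = 0.074. First find Macaulay duration:
  t   CF        PV=CF/(1+0.074)^t    t·PV
  1        11.00        10.2421        10.2421
  2        11.00         9.5364        19.0728
  3        11.00         8.8793        26.6380
  4        11.00         8.2675        33.0701
  5        11.00         7.6979        38.4894
  6        11.00         7.1675        43.0049
  7       111.00        67.3431       471.4016
  Σ                    119.1338       641.9189
P = 119.1338; Macaulay duration = 641.9189 / 119.1338 = 5.38822 years.
Modified duration = D_Mac / (1 + y) = 5.38822 / 1.074 = 5.01696 years.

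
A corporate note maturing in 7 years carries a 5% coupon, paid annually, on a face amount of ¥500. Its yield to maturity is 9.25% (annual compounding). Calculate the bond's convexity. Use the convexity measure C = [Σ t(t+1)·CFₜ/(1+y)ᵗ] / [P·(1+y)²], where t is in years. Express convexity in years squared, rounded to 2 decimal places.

37.60

With y = 0.0925:
  t   CF        PV=CF/(1+0.0925)^t    t·PV        t(t+1)·PV
  1        25.00        22.8833        22.8833          45.7666
  2        25.00        20.9458        41.8916         125.6748
  3        25.00        19.1724        57.5171         230.0684
  4        25.00        17.5491        70.1963         350.9815
  5        25.00        16.0632        80.3161         481.8968
  6        25.00        14.7032        88.2191         617.5336
  7       525.00       282.6241     1,978.3687      15,826.9493
  Σ                    393.9410     2,339.3922      17,678.8710
P = 393.9410.
Convexity = Σ t(t+1)·PV / [P·(1+y)²] = 17,678.8710 / (393.9410 × 1.193556) = 37.59936.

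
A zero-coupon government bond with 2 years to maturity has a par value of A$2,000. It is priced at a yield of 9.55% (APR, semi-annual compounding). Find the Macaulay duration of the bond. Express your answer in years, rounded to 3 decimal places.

2.000 years

A zero-coupon bond has a single cash flow at maturity, so its Macaulay duration equals its maturity: 2 years.
(Equivalently: 4 semi-annual periods ÷ 2 = 2 years.)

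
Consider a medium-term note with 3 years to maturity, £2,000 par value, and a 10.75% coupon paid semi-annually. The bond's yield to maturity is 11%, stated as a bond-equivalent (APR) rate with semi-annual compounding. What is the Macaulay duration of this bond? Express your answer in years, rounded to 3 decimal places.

2.641 years

Periodic yield y = 0.055. Discount each cash flow and weight by its period:
  t   CF        PV=CF/(1+0.055)^t    t·PV
  1       107.50       101.8957       101.8957
  2       107.50        96.5836       193.1673
  3       107.50        91.5485       274.6454
  4       107.50        86.7758       347.1032
  5       107.50        82.2519       411.2597
  6     2,107.50     1,528.4556     9,170.7336
  Σ                  1,987.5112    10,498.8049
Price P = Σ PV = 1,987.5112.
Macaulay duration = Σ(t·PV) / P = 10,498.8049 / 1,987.5112 = 5.28239 half-year periods.
In years: 5.28239 / 2 = 2.64119 years.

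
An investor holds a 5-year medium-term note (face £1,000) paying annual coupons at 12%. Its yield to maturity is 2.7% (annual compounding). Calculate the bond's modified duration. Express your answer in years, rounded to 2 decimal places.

Periodic yield y = 0.027. First find Macaulay duration:
  t   CF        PV=CF/(1+0.027)^t    t·PV
  1       120.00       116.8452       116.8452
  2       120.00       113.7733       227.5466
  3       120.00       110.7822       332.3465
  4       120.00       107.8697       431.4788
  5     1,120.00       980.3154     4,901.5768
  Σ                  1,429.5857     6,009.7939
P = 1,429.5857; Macaulay duration = 6,009.7939 / 1,429.5857 = 4.20387 years.
Modified duration = D_Mac / (1 + y) = 4.20387 / 1.027 = 4.09335 years.

4.09 years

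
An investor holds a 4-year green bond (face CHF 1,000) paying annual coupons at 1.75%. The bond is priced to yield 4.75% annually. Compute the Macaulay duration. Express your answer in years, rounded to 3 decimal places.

Periodic yield y = 0.0475. Discount each cash flow and weight by its year:
  t   CF        PV=CF/(1+0.0475)^t    t·PV
  1        17.50        16.7064        16.7064
  2        17.50        15.9489        31.8977
  3        17.50        15.2257        45.6770
  4     1,017.50       845.1198     3,380.4793
  Σ                    893.0008     3,474.7605
Price P = Σ PV = 893.0008.
Macaulay duration = Σ(t·PV) / P = 3,474.7605 / 893.0008 = 3.89111 years.

3.891 years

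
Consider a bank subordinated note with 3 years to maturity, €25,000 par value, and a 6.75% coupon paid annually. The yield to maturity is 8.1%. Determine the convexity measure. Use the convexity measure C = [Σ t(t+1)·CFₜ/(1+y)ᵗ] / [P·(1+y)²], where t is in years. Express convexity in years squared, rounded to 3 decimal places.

With y = 0.081:
  t   CF        PV=CF/(1+0.081)^t    t·PV        t(t+1)·PV
  1     1,687.50     1,561.0546     1,561.0546       3,122.1092
  2     1,687.50     1,444.0838     2,888.1676       8,664.5028
  3    26,687.50    21,126.6584    63,379.9752     253,519.9010
  Σ                 24,131.7968    67,829.1974     265,306.5129
P = 24,131.7968.
Convexity = Σ t(t+1)·PV / [P·(1+y)²] = 265,306.5129 / (24,131.7968 × 1.168561) = 9.40821.

9.408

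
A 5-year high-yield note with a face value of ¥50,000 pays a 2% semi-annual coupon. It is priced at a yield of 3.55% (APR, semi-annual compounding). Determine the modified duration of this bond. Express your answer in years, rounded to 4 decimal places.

Periodic yield y = 0.01775. First find Macaulay duration:
  t   CF        PV=CF/(1+0.01775)^t    t·PV
  1       500.00       491.2798       491.2798
  2       500.00       482.7117       965.4233
  3       500.00       474.2930     1,422.8789
  4       500.00       466.0211     1,864.0843
  5       500.00       457.8935     2,289.4673
  6       500.00       449.9076     2,699.4457
  7       500.00       442.0610     3,094.4272
  8       500.00       434.3513     3,474.8103
  9       500.00       426.7760     3,840.9841
  10   50,500.00    42,352.6186   423,526.1863
  Σ                 46,477.9135   443,668.9872
P = 46,477.9135; Macaulay duration = 443,668.9872 / 46,477.9135 = 9.54580 half-year periods = 4.77290 years.
Modified duration = D_Mac / (1 + y) = 4.77290 / 1.01775 = 4.68966 years.

4.6897 years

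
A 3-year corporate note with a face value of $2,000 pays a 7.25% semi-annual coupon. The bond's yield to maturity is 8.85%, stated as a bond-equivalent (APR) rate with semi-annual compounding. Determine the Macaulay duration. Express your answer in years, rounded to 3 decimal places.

2.743 years

Periodic yield y = 0.04425. Discount each cash flow and weight by its period:
  t   CF        PV=CF/(1+0.04425)^t    t·PV
  1        72.50        69.4278        69.4278
  2        72.50        66.4858       132.9716
  3        72.50        63.6685       191.0055
  4        72.50        60.9705       243.8822
  5        72.50        58.3869       291.9346
  6     2,072.50     1,598.3344     9,590.0062
  Σ                  1,917.2740    10,519.2279
Price P = Σ PV = 1,917.2740.
Macaulay duration = Σ(t·PV) / P = 10,519.2279 / 1,917.2740 = 5.48655 half-year periods.
In years: 5.48655 / 2 = 2.74328 years.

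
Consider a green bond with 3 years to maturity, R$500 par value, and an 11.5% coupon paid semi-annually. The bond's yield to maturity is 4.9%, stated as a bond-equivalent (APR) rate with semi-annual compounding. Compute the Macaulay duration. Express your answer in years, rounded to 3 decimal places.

Periodic yield y = 0.0245. Discount each cash flow and weight by its period:
  t   CF        PV=CF/(1+0.0245)^t    t·PV
  1        28.75        28.0625        28.0625
  2        28.75        27.3914        54.7828
  3        28.75        26.7363        80.2090
  4        28.75        26.0970       104.3879
  5        28.75        25.4729       127.3644
  6       528.75       457.2762     2,743.6572
  Σ                    591.0362     3,138.4637
Price P = Σ PV = 591.0362.
Macaulay duration = Σ(t·PV) / P = 3,138.4637 / 591.0362 = 5.31010 half-year periods.
In years: 5.31010 / 2 = 2.65505 years.

2.655 years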